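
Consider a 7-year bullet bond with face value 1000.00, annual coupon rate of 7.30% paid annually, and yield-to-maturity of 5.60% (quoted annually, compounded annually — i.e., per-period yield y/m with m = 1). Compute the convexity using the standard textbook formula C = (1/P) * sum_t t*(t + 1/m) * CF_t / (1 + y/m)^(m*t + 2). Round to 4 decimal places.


Coupon per period c = face * coupon_rate / m = 73.000000
Periods per year m = 1; per-period yield y/m = 0.056000
Number of cashflows N = 7
Cashflows (t years, CF_t, discount factor 1/(1+y/m)^(m*t), PV):
  t = 1.0000: CF_t = 73.000000, DF = 0.946970, PV = 69.128788
  t = 2.0000: CF_t = 73.000000, DF = 0.896752, PV = 65.462867
  t = 3.0000: CF_t = 73.000000, DF = 0.849197, PV = 61.991352
  t = 4.0000: CF_t = 73.000000, DF = 0.804163, PV = 58.703931
  t = 5.0000: CF_t = 73.000000, DF = 0.761518, PV = 55.590844
  t = 6.0000: CF_t = 73.000000, DF = 0.721135, PV = 52.642845
  t = 7.0000: CF_t = 1073.000000, DF = 0.682893, PV = 732.744040
Price P = sum_t PV_t = 1096.264667
Convexity numerator sum_t t*(t + 1/m) * CF_t / (1+y/m)^(m*t + 2):
  t = 1.0000: term = 123.982703
  t = 2.0000: term = 352.223589
  t = 3.0000: term = 667.090130
  t = 4.0000: term = 1052.856897
  t = 5.0000: term = 1495.535366
  t = 6.0000: term = 1982.717341
  t = 7.0000: term = 36797.006135
Convexity = (1/P) * sum = 42471.412161 / 1096.264667 = 38.741933

Answer: Convexity = 38.7419


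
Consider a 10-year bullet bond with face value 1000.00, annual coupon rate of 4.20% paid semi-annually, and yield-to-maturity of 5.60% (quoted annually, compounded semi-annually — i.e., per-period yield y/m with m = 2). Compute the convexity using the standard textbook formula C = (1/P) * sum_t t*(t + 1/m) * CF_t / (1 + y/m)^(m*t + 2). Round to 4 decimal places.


Coupon per period c = face * coupon_rate / m = 21.000000
Periods per year m = 2; per-period yield y/m = 0.028000
Number of cashflows N = 20
Cashflows (t years, CF_t, discount factor 1/(1+y/m)^(m*t), PV):
  t = 0.5000: CF_t = 21.000000, DF = 0.972763, PV = 20.428016
  t = 1.0000: CF_t = 21.000000, DF = 0.946267, PV = 19.871610
  t = 1.5000: CF_t = 21.000000, DF = 0.920493, PV = 19.330360
  t = 2.0000: CF_t = 21.000000, DF = 0.895422, PV = 18.803853
  t = 2.5000: CF_t = 21.000000, DF = 0.871033, PV = 18.291685
  t = 3.0000: CF_t = 21.000000, DF = 0.847308, PV = 17.793468
  t = 3.5000: CF_t = 21.000000, DF = 0.824230, PV = 17.308821
  t = 4.0000: CF_t = 21.000000, DF = 0.801780, PV = 16.837375
  t = 4.5000: CF_t = 21.000000, DF = 0.779941, PV = 16.378769
  t = 5.0000: CF_t = 21.000000, DF = 0.758698, PV = 15.932655
  t = 5.5000: CF_t = 21.000000, DF = 0.738033, PV = 15.498691
  t = 6.0000: CF_t = 21.000000, DF = 0.717931, PV = 15.076548
  t = 6.5000: CF_t = 21.000000, DF = 0.698376, PV = 14.665903
  t = 7.0000: CF_t = 21.000000, DF = 0.679354, PV = 14.266442
  t = 7.5000: CF_t = 21.000000, DF = 0.660851, PV = 13.877862
  t = 8.0000: CF_t = 21.000000, DF = 0.642851, PV = 13.499866
  t = 8.5000: CF_t = 21.000000, DF = 0.625341, PV = 13.132165
  t = 9.0000: CF_t = 21.000000, DF = 0.608309, PV = 12.774480
  t = 9.5000: CF_t = 21.000000, DF = 0.591740, PV = 12.426537
  t = 10.0000: CF_t = 1021.000000, DF = 0.575622, PV = 587.710499
Price P = sum_t PV_t = 893.905607
Convexity numerator sum_t t*(t + 1/m) * CF_t / (1+y/m)^(m*t + 2):
  t = 0.5000: term = 9.665180
  t = 1.0000: term = 28.205779
  t = 1.5000: term = 54.875056
  t = 2.0000: term = 88.967341
  t = 2.5000: term = 129.816159
  t = 3.0000: term = 176.792435
  t = 3.5000: term = 229.302769
  t = 4.0000: term = 286.787787
  t = 4.5000: term = 348.720559
  t = 5.0000: term = 414.605074
  t = 5.5000: term = 483.974794
  t = 6.0000: term = 556.391256
  t = 6.5000: term = 631.442736
  t = 7.0000: term = 708.742969
  t = 7.5000: term = 787.929927
  t = 8.0000: term = 868.664640
  t = 8.5000: term = 950.630078
  t = 9.0000: term = 1033.530069
  t = 9.5000: term = 1117.088272
  t = 10.0000: term = 58393.770499
Convexity = (1/P) * sum = 67299.903379 / 893.905607 = 75.287483

Answer: Convexity = 75.2875


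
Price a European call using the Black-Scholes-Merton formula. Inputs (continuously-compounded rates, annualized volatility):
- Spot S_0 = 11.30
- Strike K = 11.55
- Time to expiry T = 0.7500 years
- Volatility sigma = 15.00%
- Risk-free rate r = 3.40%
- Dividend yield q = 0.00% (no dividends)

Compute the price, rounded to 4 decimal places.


Answer: Price = 0.6048

Derivation:
d1 = (ln(S/K) + (r - q + 0.5*sigma^2) * T) / (sigma * sqrt(T)) = 0.09279781
d2 = d1 - sigma * sqrt(T) = -0.03710600
exp(-rT) = 0.97482238; exp(-qT) = 1.00000000
C = S_0 * exp(-qT) * N(d1) - K * exp(-rT) * N(d2)
N(d1) = 0.53696790; N(d2) = 0.48520024
C = 11.3000 * 1.00000000 * 0.53696790 - 11.5500 * 0.97482238 * 0.48520024 = 0.6048


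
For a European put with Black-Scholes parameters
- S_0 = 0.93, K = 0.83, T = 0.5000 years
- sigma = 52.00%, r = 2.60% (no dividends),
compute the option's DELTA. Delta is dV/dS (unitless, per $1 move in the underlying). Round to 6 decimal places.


Answer: Delta = -0.298546

Derivation:
d1 = 0.5285864839; d2 = 0.1608909577
phi(d1) = 0.3469271829; exp(-qT) = 1.0000000000; exp(-rT) = 0.9870841350
N(-d1) = 0.2985461692
Delta = -exp(-qT) * N(-d1) = -1.0000000000 * 0.2985461692 = -0.298546


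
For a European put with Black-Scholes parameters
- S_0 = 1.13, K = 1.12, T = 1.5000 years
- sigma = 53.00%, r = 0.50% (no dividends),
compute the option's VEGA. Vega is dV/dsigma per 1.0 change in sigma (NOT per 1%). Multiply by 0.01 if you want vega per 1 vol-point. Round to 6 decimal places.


d1 = 0.3498055410; d2 = -0.2993092409
phi(d1) = 0.3752658798; exp(-qT) = 1.0000000000; exp(-rT) = 0.9925280548
Vega = S * exp(-qT) * phi(d1) * sqrt(T) = 1.1300 * 1.0000000000 * 0.3752658798 * 1.2247448714 = 0.519354

Answer: Vega = 0.519354


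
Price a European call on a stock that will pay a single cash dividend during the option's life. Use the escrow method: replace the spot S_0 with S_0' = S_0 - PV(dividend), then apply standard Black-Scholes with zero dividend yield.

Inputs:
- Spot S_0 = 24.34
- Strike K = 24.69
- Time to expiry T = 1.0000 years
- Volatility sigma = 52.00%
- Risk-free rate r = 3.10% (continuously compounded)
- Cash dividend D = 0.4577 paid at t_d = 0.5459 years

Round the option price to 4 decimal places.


Answer: Price = 4.8823

Derivation:
PV(D) = D * exp(-r * t_d) = 0.4577 * 0.98321949 = 0.45001956
S_0' = S_0 - PV(D) = 24.3400 - 0.45001956 = 23.88998044
d1 = (ln(S_0'/K) + (r + sigma^2/2)*T) / (sigma*sqrt(T)) = 0.25627084
d2 = d1 - sigma*sqrt(T) = -0.26372916
exp(-rT) = 0.96947557
N(d1) = 0.60112915; N(d2) = 0.39599431
C = S_0' * N(d1) - K * exp(-rT) * N(d2) = 23.88998044 * 0.60112915 - 24.6900 * 0.96947557 * 0.39599431 = 4.8823


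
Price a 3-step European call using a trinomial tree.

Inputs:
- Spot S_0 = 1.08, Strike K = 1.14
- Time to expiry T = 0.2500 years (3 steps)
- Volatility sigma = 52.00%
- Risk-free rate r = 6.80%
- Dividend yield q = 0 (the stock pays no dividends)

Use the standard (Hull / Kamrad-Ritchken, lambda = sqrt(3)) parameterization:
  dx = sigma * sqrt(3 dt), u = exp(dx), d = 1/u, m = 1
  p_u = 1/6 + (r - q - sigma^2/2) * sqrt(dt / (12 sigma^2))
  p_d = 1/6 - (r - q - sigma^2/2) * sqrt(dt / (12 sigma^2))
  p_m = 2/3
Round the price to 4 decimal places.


dt = T/N = 0.083333; dx = sigma*sqrt(3*dt) = 0.260000
u = exp(dx) = 1.296930; d = 1/u = 0.771052
p_u = 0.155897, p_m = 0.666667, p_d = 0.177436
Discount per step: exp(-r*dt) = 0.994349
Stock lattice S(k, j) with j the centered position index:
  k=0: S(0,+0) = 1.0800
  k=1: S(1,-1) = 0.8327; S(1,+0) = 1.0800; S(1,+1) = 1.4007
  k=2: S(2,-2) = 0.6421; S(2,-1) = 0.8327; S(2,+0) = 1.0800; S(2,+1) = 1.4007; S(2,+2) = 1.8166
  k=3: S(3,-3) = 0.4951; S(3,-2) = 0.6421; S(3,-1) = 0.8327; S(3,+0) = 1.0800; S(3,+1) = 1.4007; S(3,+2) = 1.8166; S(3,+3) = 2.3560
Terminal payoffs V(N, j) = max(S_T - K, 0):
  V(3,-3) = 0.000000; V(3,-2) = 0.000000; V(3,-1) = 0.000000; V(3,+0) = 0.000000; V(3,+1) = 0.260684; V(3,+2) = 0.676590; V(3,+3) = 1.215990
Backward induction: V(k, j) = exp(-r*dt) * [p_u * V(k+1, j+1) + p_m * V(k+1, j) + p_d * V(k+1, j-1)]
  V(2,-2) = exp(-r*dt) * [p_u*0.000000 + p_m*0.000000 + p_d*0.000000] = 0.000000
  V(2,-1) = exp(-r*dt) * [p_u*0.000000 + p_m*0.000000 + p_d*0.000000] = 0.000000
  V(2,+0) = exp(-r*dt) * [p_u*0.260684 + p_m*0.000000 + p_d*0.000000] = 0.040410
  V(2,+1) = exp(-r*dt) * [p_u*0.676590 + p_m*0.260684 + p_d*0.000000] = 0.277690
  V(2,+2) = exp(-r*dt) * [p_u*1.215990 + p_m*0.676590 + p_d*0.260684] = 0.683003
  V(1,-1) = exp(-r*dt) * [p_u*0.040410 + p_m*0.000000 + p_d*0.000000] = 0.006264
  V(1,+0) = exp(-r*dt) * [p_u*0.277690 + p_m*0.040410 + p_d*0.000000] = 0.069835
  V(1,+1) = exp(-r*dt) * [p_u*0.683003 + p_m*0.277690 + p_d*0.040410] = 0.297087
  V(0,+0) = exp(-r*dt) * [p_u*0.297087 + p_m*0.069835 + p_d*0.006264] = 0.093452

Answer: Price = V(0,0) = 0.0935


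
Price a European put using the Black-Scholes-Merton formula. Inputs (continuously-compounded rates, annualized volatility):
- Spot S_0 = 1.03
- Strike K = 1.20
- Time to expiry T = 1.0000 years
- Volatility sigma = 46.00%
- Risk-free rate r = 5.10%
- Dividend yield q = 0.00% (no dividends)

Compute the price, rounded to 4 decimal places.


d1 = (ln(S/K) + (r - q + 0.5*sigma^2) * T) / (sigma * sqrt(T)) = 0.00877662
d2 = d1 - sigma * sqrt(T) = -0.45122338
exp(-rT) = 0.95027867; exp(-qT) = 1.00000000
P = K * exp(-rT) * N(-d2) - S_0 * exp(-qT) * N(-d1)
N(-d1) = 0.49649868; N(-d2) = 0.67408572
P = 1.2000 * 0.95027867 * 0.67408572 - 1.0300 * 1.00000000 * 0.49649868 = 0.2573

Answer: Price = 0.2573


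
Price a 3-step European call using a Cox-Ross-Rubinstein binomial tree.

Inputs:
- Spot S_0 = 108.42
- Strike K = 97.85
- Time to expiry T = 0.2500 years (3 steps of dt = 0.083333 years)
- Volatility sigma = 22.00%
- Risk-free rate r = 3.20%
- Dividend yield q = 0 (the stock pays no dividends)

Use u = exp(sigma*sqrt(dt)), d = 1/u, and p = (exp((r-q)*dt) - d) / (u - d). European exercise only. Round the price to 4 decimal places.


Answer: Price = V(0,0) = 12.3401

Derivation:
dt = T/N = 0.083333
u = exp(sigma*sqrt(dt)) = 1.065569; d = 1/u = 0.938466
p = (exp((r-q)*dt) - d) / (u - d) = 0.505137
Discount per step: exp(-r*dt) = 0.997337
Stock lattice S(k, i) with i counting down-moves:
  k=0: S(0,0) = 108.4200
  k=1: S(1,0) = 115.5289; S(1,1) = 101.7485
  k=2: S(2,0) = 123.1040; S(2,1) = 108.4200; S(2,2) = 95.4875
  k=3: S(3,0) = 131.1758; S(3,1) = 115.5289; S(3,2) = 101.7485; S(3,3) = 89.6118
Terminal payoffs V(N, i) = max(S_T - K, 0):
  V(3,0) = 33.325768; V(3,1) = 17.678945; V(3,2) = 3.898496; V(3,3) = 0.000000
Backward induction: V(k, i) = exp(-r*dt) * [p * V(k+1, i) + (1-p) * V(k+1, i+1)].
  V(2,0) = exp(-r*dt) * [p*33.325768 + (1-p)*17.678945] = 25.514599
  V(2,1) = exp(-r*dt) * [p*17.678945 + (1-p)*3.898496] = 10.830586
  V(2,2) = exp(-r*dt) * [p*3.898496 + (1-p)*0.000000] = 1.964029
  V(1,0) = exp(-r*dt) * [p*25.514599 + (1-p)*10.830586] = 18.199422
  V(1,1) = exp(-r*dt) * [p*10.830586 + (1-p)*1.964029] = 6.425694
  V(0,0) = exp(-r*dt) * [p*18.199422 + (1-p)*6.425694] = 12.340085


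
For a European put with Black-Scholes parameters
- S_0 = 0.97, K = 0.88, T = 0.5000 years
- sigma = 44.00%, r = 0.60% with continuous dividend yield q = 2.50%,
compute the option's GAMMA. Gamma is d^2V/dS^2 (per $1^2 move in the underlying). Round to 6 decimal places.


d1 = 0.4380017522; d2 = 0.1268747685
phi(d1) = 0.3624526983; exp(-qT) = 0.9875778005; exp(-rT) = 0.9970044955
Gamma = exp(-qT) * phi(d1) / (S * sigma * sqrt(T)) = 0.9875778005 * 0.3624526983 / (0.9700 * 0.4400 * 0.7071067812) = 1.186078

Answer: Gamma = 1.186078


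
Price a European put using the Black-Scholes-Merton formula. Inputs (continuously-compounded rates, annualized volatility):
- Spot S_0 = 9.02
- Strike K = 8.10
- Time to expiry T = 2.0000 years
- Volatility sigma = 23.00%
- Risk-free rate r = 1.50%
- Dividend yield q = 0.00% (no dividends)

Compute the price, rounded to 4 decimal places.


d1 = (ln(S/K) + (r - q + 0.5*sigma^2) * T) / (sigma * sqrt(T)) = 0.58560823
d2 = d1 - sigma * sqrt(T) = 0.26033911
exp(-rT) = 0.97044553; exp(-qT) = 1.00000000
P = K * exp(-rT) * N(-d2) - S_0 * exp(-qT) * N(-d1)
N(-d1) = 0.27906941; N(-d2) = 0.39730110
P = 8.1000 * 0.97044553 * 0.39730110 - 9.0200 * 1.00000000 * 0.27906941 = 0.6058

Answer: Price = 0.6058


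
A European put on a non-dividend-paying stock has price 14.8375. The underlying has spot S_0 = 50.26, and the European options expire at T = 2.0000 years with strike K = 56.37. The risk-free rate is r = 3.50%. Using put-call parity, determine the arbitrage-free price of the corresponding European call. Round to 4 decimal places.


Put-call parity: C - P = S_0 * exp(-qT) - K * exp(-rT).
S_0 * exp(-qT) = 50.2600 * 1.00000000 = 50.26000000
K * exp(-rT) = 56.3700 * 0.93239382 = 52.55903963
C = P + S*exp(-qT) - K*exp(-rT)
C = 14.8375 + 50.26000000 - 52.55903963 = 12.5385

Answer: Call price = 12.5385


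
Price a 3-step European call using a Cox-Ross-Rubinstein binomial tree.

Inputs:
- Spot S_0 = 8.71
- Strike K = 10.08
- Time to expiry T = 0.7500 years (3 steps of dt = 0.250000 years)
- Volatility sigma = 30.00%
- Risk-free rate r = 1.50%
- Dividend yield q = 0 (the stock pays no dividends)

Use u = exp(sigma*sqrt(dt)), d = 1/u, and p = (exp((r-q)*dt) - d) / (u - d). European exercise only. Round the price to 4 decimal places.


dt = T/N = 0.250000
u = exp(sigma*sqrt(dt)) = 1.161834; d = 1/u = 0.860708
p = (exp((r-q)*dt) - d) / (u - d) = 0.475047
Discount per step: exp(-r*dt) = 0.996257
Stock lattice S(k, i) with i counting down-moves:
  k=0: S(0,0) = 8.7100
  k=1: S(1,0) = 10.1196; S(1,1) = 7.4968
  k=2: S(2,0) = 11.7573; S(2,1) = 8.7100; S(2,2) = 6.4525
  k=3: S(3,0) = 13.6600; S(3,1) = 10.1196; S(3,2) = 7.4968; S(3,3) = 5.5537
Terminal payoffs V(N, i) = max(S_T - K, 0):
  V(3,0) = 3.579999; V(3,1) = 0.039576; V(3,2) = 0.000000; V(3,3) = 0.000000
Backward induction: V(k, i) = exp(-r*dt) * [p * V(k+1, i) + (1-p) * V(k+1, i+1)].
  V(2,0) = exp(-r*dt) * [p*3.579999 + (1-p)*0.039576] = 1.714999
  V(2,1) = exp(-r*dt) * [p*0.039576 + (1-p)*0.000000] = 0.018730
  V(2,2) = exp(-r*dt) * [p*0.000000 + (1-p)*0.000000] = 0.000000
  V(1,0) = exp(-r*dt) * [p*1.714999 + (1-p)*0.018730] = 0.821451
  V(1,1) = exp(-r*dt) * [p*0.018730 + (1-p)*0.000000] = 0.008864
  V(0,0) = exp(-r*dt) * [p*0.821451 + (1-p)*0.008864] = 0.393403

Answer: Price = V(0,0) = 0.3934


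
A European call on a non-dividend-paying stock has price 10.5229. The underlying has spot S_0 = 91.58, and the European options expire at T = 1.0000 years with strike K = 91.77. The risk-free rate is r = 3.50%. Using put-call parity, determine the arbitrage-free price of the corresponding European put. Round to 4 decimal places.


Answer: Put price = 7.5565

Derivation:
Put-call parity: C - P = S_0 * exp(-qT) - K * exp(-rT).
S_0 * exp(-qT) = 91.5800 * 1.00000000 = 91.58000000
K * exp(-rT) = 91.7700 * 0.96560542 = 88.61360905
P = C - S*exp(-qT) + K*exp(-rT)
P = 10.5229 - 91.58000000 + 88.61360905 = 7.5565


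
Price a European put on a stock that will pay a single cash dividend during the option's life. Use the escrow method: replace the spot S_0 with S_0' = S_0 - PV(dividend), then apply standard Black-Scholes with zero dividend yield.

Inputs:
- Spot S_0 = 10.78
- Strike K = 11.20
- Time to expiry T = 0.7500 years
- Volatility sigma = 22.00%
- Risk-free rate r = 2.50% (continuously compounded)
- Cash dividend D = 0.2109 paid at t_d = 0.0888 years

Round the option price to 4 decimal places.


PV(D) = D * exp(-r * t_d) = 0.2109 * 0.99778246 = 0.21043232
S_0' = S_0 - PV(D) = 10.7800 - 0.21043232 = 10.56956768
d1 = (ln(S_0'/K) + (r + sigma^2/2)*T) / (sigma*sqrt(T)) = -0.11040449
d2 = d1 - sigma*sqrt(T) = -0.30093008
exp(-rT) = 0.98142469
N(-d1) = 0.54395570; N(-d2) = 0.61826609
P = K * exp(-rT) * N(-d2) - S_0' * N(-d1) = 11.2000 * 0.98142469 * 0.61826609 - 10.56956768 * 0.54395570 = 1.0466

Answer: Price = 1.0466


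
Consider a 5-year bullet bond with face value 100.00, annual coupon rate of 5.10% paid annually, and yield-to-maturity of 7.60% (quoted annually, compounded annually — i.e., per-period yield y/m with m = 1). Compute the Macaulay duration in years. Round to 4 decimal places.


Coupon per period c = face * coupon_rate / m = 5.100000
Periods per year m = 1; per-period yield y/m = 0.076000
Number of cashflows N = 5
Cashflows (t years, CF_t, discount factor 1/(1+y/m)^(m*t), PV):
  t = 1.0000: CF_t = 5.100000, DF = 0.929368, PV = 4.739777
  t = 2.0000: CF_t = 5.100000, DF = 0.863725, PV = 4.404997
  t = 3.0000: CF_t = 5.100000, DF = 0.802718, PV = 4.093864
  t = 4.0000: CF_t = 5.100000, DF = 0.746021, PV = 3.804706
  t = 5.0000: CF_t = 105.100000, DF = 0.693328, PV = 72.868757
Price P = sum_t PV_t = 89.912100
Macaulay numerator sum_t t * PV_t:
  t * PV_t at t = 1.0000: 4.739777
  t * PV_t at t = 2.0000: 8.809994
  t * PV_t at t = 3.0000: 12.281591
  t * PV_t at t = 4.0000: 15.218824
  t * PV_t at t = 5.0000: 364.343783
Macaulay duration D = (sum_t t * PV_t) / P = 405.393969 / 89.912100 = 4.508781

Answer: Macaulay duration = 4.5088 years


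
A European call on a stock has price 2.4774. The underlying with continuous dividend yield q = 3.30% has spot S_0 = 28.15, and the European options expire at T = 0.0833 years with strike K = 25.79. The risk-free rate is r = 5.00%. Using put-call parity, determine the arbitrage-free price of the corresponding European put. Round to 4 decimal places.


Answer: Put price = 0.0875

Derivation:
Put-call parity: C - P = S_0 * exp(-qT) - K * exp(-rT).
S_0 * exp(-qT) = 28.1500 * 0.99725487 = 28.07272472
K * exp(-rT) = 25.7900 * 0.99584366 = 25.68280803
P = C - S*exp(-qT) + K*exp(-rT)
P = 2.4774 - 28.07272472 + 25.68280803 = 0.0875


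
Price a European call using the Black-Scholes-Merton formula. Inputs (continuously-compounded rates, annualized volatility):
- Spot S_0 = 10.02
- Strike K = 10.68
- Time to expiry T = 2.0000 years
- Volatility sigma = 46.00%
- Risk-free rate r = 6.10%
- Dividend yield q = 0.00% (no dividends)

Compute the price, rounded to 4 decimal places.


d1 = (ln(S/K) + (r - q + 0.5*sigma^2) * T) / (sigma * sqrt(T)) = 0.41474927
d2 = d1 - sigma * sqrt(T) = -0.23578896
exp(-rT) = 0.88514837; exp(-qT) = 1.00000000
C = S_0 * exp(-qT) * N(d1) - K * exp(-rT) * N(d2)
N(d1) = 0.66083727; N(d2) = 0.40679822
C = 10.0200 * 1.00000000 * 0.66083727 - 10.6800 * 0.88514837 * 0.40679822 = 2.7760

Answer: Price = 2.7760


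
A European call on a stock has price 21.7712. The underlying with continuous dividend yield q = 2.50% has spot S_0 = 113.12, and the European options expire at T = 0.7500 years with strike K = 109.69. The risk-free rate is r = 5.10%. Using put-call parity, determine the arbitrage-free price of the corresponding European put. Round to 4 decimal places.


Answer: Put price = 16.3260

Derivation:
Put-call parity: C - P = S_0 * exp(-qT) - K * exp(-rT).
S_0 * exp(-qT) = 113.1200 * 0.98142469 = 111.01876068
K * exp(-rT) = 109.6900 * 0.96247229 = 105.57358579
P = C - S*exp(-qT) + K*exp(-rT)
P = 21.7712 - 111.01876068 + 105.57358579 = 16.3260


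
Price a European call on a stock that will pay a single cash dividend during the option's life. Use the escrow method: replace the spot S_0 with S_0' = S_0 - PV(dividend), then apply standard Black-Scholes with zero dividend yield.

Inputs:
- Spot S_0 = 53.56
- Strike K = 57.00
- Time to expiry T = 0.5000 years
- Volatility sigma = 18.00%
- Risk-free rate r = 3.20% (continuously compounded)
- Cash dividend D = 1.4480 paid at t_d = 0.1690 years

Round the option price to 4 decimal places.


PV(D) = D * exp(-r * t_d) = 1.4480 * 0.99460660 = 1.44019035
S_0' = S_0 - PV(D) = 53.5600 - 1.44019035 = 52.11980965
d1 = (ln(S_0'/K) + (r + sigma^2/2)*T) / (sigma*sqrt(T)) = -0.51387939
d2 = d1 - sigma*sqrt(T) = -0.64115861
exp(-rT) = 0.98412732
N(d1) = 0.30366816; N(d2) = 0.26070982
C = S_0' * N(d1) - K * exp(-rT) * N(d2) = 52.11980965 * 0.30366816 - 57.0000 * 0.98412732 * 0.26070982 = 1.2025

Answer: Price = 1.2025


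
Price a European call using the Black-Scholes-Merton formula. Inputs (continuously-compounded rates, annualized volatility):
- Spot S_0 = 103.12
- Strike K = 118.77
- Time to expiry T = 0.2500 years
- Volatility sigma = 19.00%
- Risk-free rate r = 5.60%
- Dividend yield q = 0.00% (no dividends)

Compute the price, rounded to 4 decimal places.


d1 = (ln(S/K) + (r - q + 0.5*sigma^2) * T) / (sigma * sqrt(T)) = -1.29245254
d2 = d1 - sigma * sqrt(T) = -1.38745254
exp(-rT) = 0.98609754; exp(-qT) = 1.00000000
C = S_0 * exp(-qT) * N(d1) - K * exp(-rT) * N(d2)
N(d1) = 0.09810024; N(d2) = 0.08265191
C = 103.1200 * 1.00000000 * 0.09810024 - 118.7700 * 0.98609754 * 0.08265191 = 0.4360

Answer: Price = 0.4360


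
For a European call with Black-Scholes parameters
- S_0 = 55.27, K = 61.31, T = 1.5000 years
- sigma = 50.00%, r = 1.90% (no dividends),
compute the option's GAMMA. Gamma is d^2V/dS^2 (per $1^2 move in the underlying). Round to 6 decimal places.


Answer: Gamma = 0.011591

Derivation:
d1 = 0.1833643997; d2 = -0.4290080360
phi(d1) = 0.3922916210; exp(-qT) = 1.0000000000; exp(-rT) = 0.9719022941
Gamma = exp(-qT) * phi(d1) / (S * sigma * sqrt(T)) = 1.0000000000 * 0.3922916210 / (55.2700 * 0.5000 * 1.2247448714) = 0.011591


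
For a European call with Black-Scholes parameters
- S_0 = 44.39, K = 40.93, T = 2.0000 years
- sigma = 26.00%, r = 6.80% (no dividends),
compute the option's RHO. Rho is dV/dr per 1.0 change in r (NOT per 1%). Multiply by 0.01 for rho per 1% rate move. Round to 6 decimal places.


Answer: Rho = 47.007187

Derivation:
d1 = 0.7744204322; d2 = 0.4067249060
phi(d1) = 0.2955840539; exp(-qT) = 1.0000000000; exp(-rT) = 0.8728426325
N(d2) = 0.6578949771
Rho = K*T*exp(-rT)*N(d2) = 40.9300 * 2.0000 * 0.8728426325 * 0.6578949771 = 47.007187


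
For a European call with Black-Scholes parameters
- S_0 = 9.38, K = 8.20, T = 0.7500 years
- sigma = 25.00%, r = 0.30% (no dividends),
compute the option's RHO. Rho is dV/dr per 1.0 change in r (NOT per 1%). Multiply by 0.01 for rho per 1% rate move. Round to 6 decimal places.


Answer: Rho = 4.292585

Derivation:
d1 = 0.7396231475; d2 = 0.5231167966
phi(d1) = 0.3034738804; exp(-qT) = 1.0000000000; exp(-rT) = 0.9977525294
N(d2) = 0.6995535112
Rho = K*T*exp(-rT)*N(d2) = 8.2000 * 0.7500 * 0.9977525294 * 0.6995535112 = 4.292585


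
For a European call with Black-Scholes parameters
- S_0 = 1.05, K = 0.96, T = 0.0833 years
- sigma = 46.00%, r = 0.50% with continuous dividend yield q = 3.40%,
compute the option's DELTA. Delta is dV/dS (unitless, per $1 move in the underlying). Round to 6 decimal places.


Answer: Delta = 0.763045

Derivation:
d1 = 0.7231598766; d2 = 0.5903958755
phi(d1) = 0.3071501273; exp(-qT) = 0.9971718069; exp(-rT) = 0.9995835867
N(d1) = 0.7652091669
Delta = exp(-qT) * N(d1) = 0.9971718069 * 0.7652091669 = 0.763045


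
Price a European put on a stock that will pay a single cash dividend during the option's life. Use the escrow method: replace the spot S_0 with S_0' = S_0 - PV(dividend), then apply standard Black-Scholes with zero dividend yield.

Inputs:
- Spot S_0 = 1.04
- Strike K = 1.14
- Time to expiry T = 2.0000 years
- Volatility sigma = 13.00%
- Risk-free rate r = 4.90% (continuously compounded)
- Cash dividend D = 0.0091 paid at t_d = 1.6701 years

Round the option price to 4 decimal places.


Answer: Price = 0.0766

Derivation:
PV(D) = D * exp(-r * t_d) = 0.0091 * 0.92142407 = 0.00838496
S_0' = S_0 - PV(D) = 1.0400 - 0.00838496 = 1.03161504
d1 = (ln(S_0'/K) + (r + sigma^2/2)*T) / (sigma*sqrt(T)) = 0.08157463
d2 = d1 - sigma*sqrt(T) = -0.10227314
exp(-rT) = 0.90664890
N(-d1) = 0.46749249; N(-d2) = 0.54073006
P = K * exp(-rT) * N(-d2) - S_0' * N(-d1) = 1.1400 * 0.90664890 * 0.54073006 - 1.03161504 * 0.46749249 = 0.0766


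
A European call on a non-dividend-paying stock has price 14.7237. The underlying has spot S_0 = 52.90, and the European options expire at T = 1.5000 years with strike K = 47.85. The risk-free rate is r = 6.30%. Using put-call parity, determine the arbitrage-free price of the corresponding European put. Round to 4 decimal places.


Put-call parity: C - P = S_0 * exp(-qT) - K * exp(-rT).
S_0 * exp(-qT) = 52.9000 * 1.00000000 = 52.90000000
K * exp(-rT) = 47.8500 * 0.90982773 = 43.53525710
P = C - S*exp(-qT) + K*exp(-rT)
P = 14.7237 - 52.90000000 + 43.53525710 = 5.3590

Answer: Put price = 5.3590


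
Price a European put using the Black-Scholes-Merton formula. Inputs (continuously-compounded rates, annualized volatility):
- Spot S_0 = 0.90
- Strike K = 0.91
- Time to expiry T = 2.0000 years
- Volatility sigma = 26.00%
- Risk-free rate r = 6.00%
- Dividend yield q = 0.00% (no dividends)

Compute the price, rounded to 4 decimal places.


Answer: Price = 0.0834

Derivation:
d1 = (ln(S/K) + (r - q + 0.5*sigma^2) * T) / (sigma * sqrt(T)) = 0.48015315
d2 = d1 - sigma * sqrt(T) = 0.11245762
exp(-rT) = 0.88692044; exp(-qT) = 1.00000000
P = K * exp(-rT) * N(-d2) - S_0 * exp(-qT) * N(-d1)
N(-d1) = 0.31555925; N(-d2) = 0.45523029
P = 0.9100 * 0.88692044 * 0.45523029 - 0.9000 * 1.00000000 * 0.31555925 = 0.0834


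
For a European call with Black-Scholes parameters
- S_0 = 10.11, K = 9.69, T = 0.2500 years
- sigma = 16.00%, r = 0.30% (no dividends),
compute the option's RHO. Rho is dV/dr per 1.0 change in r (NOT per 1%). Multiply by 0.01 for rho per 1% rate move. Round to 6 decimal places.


d1 = 0.5797575891; d2 = 0.4997575891
phi(d1) = 0.3372273442; exp(-qT) = 1.0000000000; exp(-rT) = 0.9992502812
N(d2) = 0.6913771116
Rho = K*T*exp(-rT)*N(d2) = 9.6900 * 0.2500 * 0.9992502812 * 0.6913771116 = 1.673605

Answer: Rho = 1.673605


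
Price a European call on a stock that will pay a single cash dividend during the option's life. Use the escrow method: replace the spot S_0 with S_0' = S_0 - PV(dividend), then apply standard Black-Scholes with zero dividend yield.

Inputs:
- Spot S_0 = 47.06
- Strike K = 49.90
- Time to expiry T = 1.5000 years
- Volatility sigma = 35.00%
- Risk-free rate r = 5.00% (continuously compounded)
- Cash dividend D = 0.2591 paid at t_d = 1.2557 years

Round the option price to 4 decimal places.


PV(D) = D * exp(-r * t_d) = 0.2591 * 0.93914537 = 0.24333256
S_0' = S_0 - PV(D) = 47.0600 - 0.24333256 = 46.81666744
d1 = (ln(S_0'/K) + (r + sigma^2/2)*T) / (sigma*sqrt(T)) = 0.24050088
d2 = d1 - sigma*sqrt(T) = -0.18815982
exp(-rT) = 0.92774349
N(d1) = 0.59502901; N(d2) = 0.42537568
C = S_0' * N(d1) - K * exp(-rT) * N(d2) = 46.81666744 * 0.59502901 - 49.9000 * 0.92774349 * 0.42537568 = 8.1648

Answer: Price = 8.1648


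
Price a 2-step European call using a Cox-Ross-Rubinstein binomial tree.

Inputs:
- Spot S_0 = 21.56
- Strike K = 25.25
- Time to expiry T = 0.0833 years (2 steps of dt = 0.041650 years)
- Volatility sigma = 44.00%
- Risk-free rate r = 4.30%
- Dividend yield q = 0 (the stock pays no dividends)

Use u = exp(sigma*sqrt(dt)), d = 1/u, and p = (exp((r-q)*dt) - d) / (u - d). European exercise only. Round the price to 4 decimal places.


dt = T/N = 0.041650
u = exp(sigma*sqrt(dt)) = 1.093952; d = 1/u = 0.914117
p = (exp((r-q)*dt) - d) / (u - d) = 0.487534
Discount per step: exp(-r*dt) = 0.998211
Stock lattice S(k, i) with i counting down-moves:
  k=0: S(0,0) = 21.5600
  k=1: S(1,0) = 23.5856; S(1,1) = 19.7084
  k=2: S(2,0) = 25.8015; S(2,1) = 21.5600; S(2,2) = 18.0158
Terminal payoffs V(N, i) = max(S_T - K, 0):
  V(2,0) = 0.551511; V(2,1) = 0.000000; V(2,2) = 0.000000
Backward induction: V(k, i) = exp(-r*dt) * [p * V(k+1, i) + (1-p) * V(k+1, i+1)].
  V(1,0) = exp(-r*dt) * [p*0.551511 + (1-p)*0.000000] = 0.268399
  V(1,1) = exp(-r*dt) * [p*0.000000 + (1-p)*0.000000] = 0.000000
  V(0,0) = exp(-r*dt) * [p*0.268399 + (1-p)*0.000000] = 0.130620

Answer: Price = V(0,0) = 0.1306


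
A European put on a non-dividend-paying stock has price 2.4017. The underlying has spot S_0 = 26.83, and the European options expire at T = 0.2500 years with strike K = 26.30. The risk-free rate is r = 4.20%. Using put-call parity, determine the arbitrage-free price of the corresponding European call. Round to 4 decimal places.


Put-call parity: C - P = S_0 * exp(-qT) - K * exp(-rT).
S_0 * exp(-qT) = 26.8300 * 1.00000000 = 26.83000000
K * exp(-rT) = 26.3000 * 0.98955493 = 26.02529473
C = P + S*exp(-qT) - K*exp(-rT)
C = 2.4017 + 26.83000000 - 26.02529473 = 3.2064

Answer: Call price = 3.2064


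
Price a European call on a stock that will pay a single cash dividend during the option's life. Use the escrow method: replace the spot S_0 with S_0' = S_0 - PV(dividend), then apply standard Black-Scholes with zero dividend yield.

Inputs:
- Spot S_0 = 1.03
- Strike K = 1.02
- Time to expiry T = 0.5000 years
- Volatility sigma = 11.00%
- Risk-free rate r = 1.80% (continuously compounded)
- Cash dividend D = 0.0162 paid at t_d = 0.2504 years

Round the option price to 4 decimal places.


Answer: Price = 0.0329

Derivation:
PV(D) = D * exp(-r * t_d) = 0.0162 * 0.99550294 = 0.01612715
S_0' = S_0 - PV(D) = 1.0300 - 0.01612715 = 1.01387285
d1 = (ln(S_0'/K) + (r + sigma^2/2)*T) / (sigma*sqrt(T)) = 0.07713735
d2 = d1 - sigma*sqrt(T) = -0.00064439
exp(-rT) = 0.99104038
N(d1) = 0.53074286; N(d2) = 0.49974292
C = S_0' * N(d1) - K * exp(-rT) * N(d2) = 1.01387285 * 0.53074286 - 1.0200 * 0.99104038 * 0.49974292 = 0.0329


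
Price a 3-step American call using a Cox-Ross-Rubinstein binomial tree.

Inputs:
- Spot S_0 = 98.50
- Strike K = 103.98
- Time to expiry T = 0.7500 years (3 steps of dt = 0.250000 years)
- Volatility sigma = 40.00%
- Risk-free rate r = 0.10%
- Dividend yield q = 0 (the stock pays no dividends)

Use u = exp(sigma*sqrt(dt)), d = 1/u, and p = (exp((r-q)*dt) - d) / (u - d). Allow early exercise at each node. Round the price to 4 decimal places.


dt = T/N = 0.250000
u = exp(sigma*sqrt(dt)) = 1.221403; d = 1/u = 0.818731
p = (exp((r-q)*dt) - d) / (u - d) = 0.450787
Discount per step: exp(-r*dt) = 0.999750
Stock lattice S(k, i) with i counting down-moves:
  k=0: S(0,0) = 98.5000
  k=1: S(1,0) = 120.3082; S(1,1) = 80.6450
  k=2: S(2,0) = 146.9447; S(2,1) = 98.5000; S(2,2) = 66.0265
  k=3: S(3,0) = 179.4787; S(3,1) = 120.3082; S(3,2) = 80.6450; S(3,3) = 54.0579
Terminal payoffs V(N, i) = max(S_T - K, 0):
  V(3,0) = 75.498702; V(3,1) = 16.328172; V(3,2) = 0.000000; V(3,3) = 0.000000
Backward induction: V(k, i) = exp(-r*dt) * [p * V(k+1, i) + (1-p) * V(k+1, i+1)]; then take max(V_cont, immediate exercise) for American.
  V(2,0) = exp(-r*dt) * [p*75.498702 + (1-p)*16.328172] = 42.990724; exercise = 42.964733; V(2,0) = max -> 42.990724
  V(2,1) = exp(-r*dt) * [p*16.328172 + (1-p)*0.000000] = 7.358687; exercise = 0.000000; V(2,1) = max -> 7.358687
  V(2,2) = exp(-r*dt) * [p*0.000000 + (1-p)*0.000000] = 0.000000; exercise = 0.000000; V(2,2) = max -> 0.000000
  V(1,0) = exp(-r*dt) * [p*42.990724 + (1-p)*7.358687] = 23.415289; exercise = 16.328172; V(1,0) = max -> 23.415289
  V(1,1) = exp(-r*dt) * [p*7.358687 + (1-p)*0.000000] = 3.316371; exercise = 0.000000; V(1,1) = max -> 3.316371
  V(0,0) = exp(-r*dt) * [p*23.415289 + (1-p)*3.316371] = 12.373607; exercise = 0.000000; V(0,0) = max -> 12.373607

Answer: Price = V(0,0) = 12.3736


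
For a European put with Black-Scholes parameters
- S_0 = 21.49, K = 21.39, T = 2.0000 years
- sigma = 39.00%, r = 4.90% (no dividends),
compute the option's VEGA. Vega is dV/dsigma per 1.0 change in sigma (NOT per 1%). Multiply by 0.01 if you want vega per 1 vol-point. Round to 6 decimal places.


Answer: Vega = 10.897590

Derivation:
d1 = 0.4619114990; d2 = -0.0896317903
phi(d1) = 0.3585742062; exp(-qT) = 1.0000000000; exp(-rT) = 0.9066489038
Vega = S * exp(-qT) * phi(d1) * sqrt(T) = 21.4900 * 1.0000000000 * 0.3585742062 * 1.4142135624 = 10.897590


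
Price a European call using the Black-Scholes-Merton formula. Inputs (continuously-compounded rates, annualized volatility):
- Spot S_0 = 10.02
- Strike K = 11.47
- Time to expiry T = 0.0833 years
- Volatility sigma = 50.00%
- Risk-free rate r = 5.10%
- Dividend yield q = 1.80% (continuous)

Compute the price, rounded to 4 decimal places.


Answer: Price = 0.1498

Derivation:
d1 = (ln(S/K) + (r - q + 0.5*sigma^2) * T) / (sigma * sqrt(T)) = -0.84534361
d2 = d1 - sigma * sqrt(T) = -0.98965231
exp(-rT) = 0.99576071; exp(-qT) = 0.99850172
C = S_0 * exp(-qT) * N(d1) - K * exp(-rT) * N(d2)
N(d1) = 0.19895951; N(d2) = 0.16117205
C = 10.0200 * 0.99850172 * 0.19895951 - 11.4700 * 0.99576071 * 0.16117205 = 0.1498


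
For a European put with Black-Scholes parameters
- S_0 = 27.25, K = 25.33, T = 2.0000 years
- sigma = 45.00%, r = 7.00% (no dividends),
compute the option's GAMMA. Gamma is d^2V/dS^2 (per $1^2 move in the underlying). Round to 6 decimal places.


Answer: Gamma = 0.018588

Derivation:
d1 = 0.6529959173; d2 = 0.0165998142
phi(d1) = 0.3223425860; exp(-qT) = 1.0000000000; exp(-rT) = 0.8693582354
Gamma = exp(-qT) * phi(d1) / (S * sigma * sqrt(T)) = 1.0000000000 * 0.3223425860 / (27.2500 * 0.4500 * 1.4142135624) = 0.018588


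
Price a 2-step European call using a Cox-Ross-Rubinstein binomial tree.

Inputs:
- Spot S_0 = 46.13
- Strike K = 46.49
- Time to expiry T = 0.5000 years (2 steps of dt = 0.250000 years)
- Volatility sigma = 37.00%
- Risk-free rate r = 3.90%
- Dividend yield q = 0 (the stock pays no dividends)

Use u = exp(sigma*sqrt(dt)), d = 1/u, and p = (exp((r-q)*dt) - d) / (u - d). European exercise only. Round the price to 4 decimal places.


dt = T/N = 0.250000
u = exp(sigma*sqrt(dt)) = 1.203218; d = 1/u = 0.831104
p = (exp((r-q)*dt) - d) / (u - d) = 0.480211
Discount per step: exp(-r*dt) = 0.990297
Stock lattice S(k, i) with i counting down-moves:
  k=0: S(0,0) = 46.1300
  k=1: S(1,0) = 55.5045; S(1,1) = 38.3388
  k=2: S(2,0) = 66.7840; S(2,1) = 46.1300; S(2,2) = 31.8636
Terminal payoffs V(N, i) = max(S_T - K, 0):
  V(2,0) = 20.293998; V(2,1) = 0.000000; V(2,2) = 0.000000
Backward induction: V(k, i) = exp(-r*dt) * [p * V(k+1, i) + (1-p) * V(k+1, i+1)].
  V(1,0) = exp(-r*dt) * [p*20.293998 + (1-p)*0.000000] = 9.650850
  V(1,1) = exp(-r*dt) * [p*0.000000 + (1-p)*0.000000] = 0.000000
  V(0,0) = exp(-r*dt) * [p*9.650850 + (1-p)*0.000000] = 4.589480

Answer: Price = V(0,0) = 4.5895


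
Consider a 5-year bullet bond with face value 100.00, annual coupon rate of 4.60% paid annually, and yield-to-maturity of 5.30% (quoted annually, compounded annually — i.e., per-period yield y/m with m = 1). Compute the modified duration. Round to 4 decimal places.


Coupon per period c = face * coupon_rate / m = 4.600000
Periods per year m = 1; per-period yield y/m = 0.053000
Number of cashflows N = 5
Cashflows (t years, CF_t, discount factor 1/(1+y/m)^(m*t), PV):
  t = 1.0000: CF_t = 4.600000, DF = 0.949668, PV = 4.368471
  t = 2.0000: CF_t = 4.600000, DF = 0.901869, PV = 4.148595
  t = 3.0000: CF_t = 4.600000, DF = 0.856475, PV = 3.939787
  t = 4.0000: CF_t = 4.600000, DF = 0.813367, PV = 3.741488
  t = 5.0000: CF_t = 104.600000, DF = 0.772428, PV = 80.795994
Price P = sum_t PV_t = 96.994335
First compute Macaulay numerator sum_t t * PV_t:
  t * PV_t at t = 1.0000: 4.368471
  t * PV_t at t = 2.0000: 8.297191
  t * PV_t at t = 3.0000: 11.819360
  t * PV_t at t = 4.0000: 14.965952
  t * PV_t at t = 5.0000: 403.979970
Macaulay duration D = 443.430944 / 96.994335 = 4.571720
Modified duration = D / (1 + y/m) = 4.571720 / (1 + 0.053000) = 4.341614

Answer: Modified duration = 4.3416


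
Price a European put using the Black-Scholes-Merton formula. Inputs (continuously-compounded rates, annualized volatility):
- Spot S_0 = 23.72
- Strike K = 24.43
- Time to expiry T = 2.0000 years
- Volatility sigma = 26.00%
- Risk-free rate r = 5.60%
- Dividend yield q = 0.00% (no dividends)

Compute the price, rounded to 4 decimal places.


d1 = (ln(S/K) + (r - q + 0.5*sigma^2) * T) / (sigma * sqrt(T)) = 0.40823638
d2 = d1 - sigma * sqrt(T) = 0.04054085
exp(-rT) = 0.89404426; exp(-qT) = 1.00000000
P = K * exp(-rT) * N(-d2) - S_0 * exp(-qT) * N(-d1)
N(-d1) = 0.34155007; N(-d2) = 0.48383097
P = 24.4300 * 0.89404426 * 0.48383097 - 23.7200 * 1.00000000 * 0.34155007 = 2.4660

Answer: Price = 2.4660


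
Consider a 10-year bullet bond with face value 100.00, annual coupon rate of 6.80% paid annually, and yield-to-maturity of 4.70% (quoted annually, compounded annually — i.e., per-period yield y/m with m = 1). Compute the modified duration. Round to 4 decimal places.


Answer: Modified duration = 7.4196

Derivation:
Coupon per period c = face * coupon_rate / m = 6.800000
Periods per year m = 1; per-period yield y/m = 0.047000
Number of cashflows N = 10
Cashflows (t years, CF_t, discount factor 1/(1+y/m)^(m*t), PV):
  t = 1.0000: CF_t = 6.800000, DF = 0.955110, PV = 6.494747
  t = 2.0000: CF_t = 6.800000, DF = 0.912235, PV = 6.203197
  t = 3.0000: CF_t = 6.800000, DF = 0.871284, PV = 5.924734
  t = 4.0000: CF_t = 6.800000, DF = 0.832172, PV = 5.658772
  t = 5.0000: CF_t = 6.800000, DF = 0.794816, PV = 5.404749
  t = 6.0000: CF_t = 6.800000, DF = 0.759137, PV = 5.162129
  t = 7.0000: CF_t = 6.800000, DF = 0.725059, PV = 4.930400
  t = 8.0000: CF_t = 6.800000, DF = 0.692511, PV = 4.709073
  t = 9.0000: CF_t = 6.800000, DF = 0.661424, PV = 4.497682
  t = 10.0000: CF_t = 106.800000, DF = 0.631732, PV = 67.469025
Price P = sum_t PV_t = 116.454508
First compute Macaulay numerator sum_t t * PV_t:
  t * PV_t at t = 1.0000: 6.494747
  t * PV_t at t = 2.0000: 12.406393
  t * PV_t at t = 3.0000: 17.774202
  t * PV_t at t = 4.0000: 22.635087
  t * PV_t at t = 5.0000: 27.023743
  t * PV_t at t = 6.0000: 30.972772
  t * PV_t at t = 7.0000: 34.512799
  t * PV_t at t = 8.0000: 37.672587
  t * PV_t at t = 9.0000: 40.479141
  t * PV_t at t = 10.0000: 674.690253
Macaulay duration D = 904.661725 / 116.454508 = 7.768370
Modified duration = D / (1 + y/m) = 7.768370 / (1 + 0.047000) = 7.419647


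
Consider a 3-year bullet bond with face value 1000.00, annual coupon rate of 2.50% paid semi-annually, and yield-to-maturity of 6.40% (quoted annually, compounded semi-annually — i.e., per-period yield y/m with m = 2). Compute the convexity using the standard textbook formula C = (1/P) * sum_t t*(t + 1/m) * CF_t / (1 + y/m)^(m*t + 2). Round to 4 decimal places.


Coupon per period c = face * coupon_rate / m = 12.500000
Periods per year m = 2; per-period yield y/m = 0.032000
Number of cashflows N = 6
Cashflows (t years, CF_t, discount factor 1/(1+y/m)^(m*t), PV):
  t = 0.5000: CF_t = 12.500000, DF = 0.968992, PV = 12.112403
  t = 1.0000: CF_t = 12.500000, DF = 0.938946, PV = 11.736825
  t = 1.5000: CF_t = 12.500000, DF = 0.909831, PV = 11.372892
  t = 2.0000: CF_t = 12.500000, DF = 0.881620, PV = 11.020244
  t = 2.5000: CF_t = 12.500000, DF = 0.854283, PV = 10.678531
  t = 3.0000: CF_t = 1012.500000, DF = 0.827793, PV = 838.140541
Price P = sum_t PV_t = 895.061437
Convexity numerator sum_t t*(t + 1/m) * CF_t / (1+y/m)^(m*t + 2):
  t = 0.5000: term = 5.686446
  t = 1.0000: term = 16.530367
  t = 1.5000: term = 32.035594
  t = 2.0000: term = 51.737070
  t = 2.5000: term = 75.199230
  t = 3.0000: term = 8263.171236
Convexity = (1/P) * sum = 8444.359943 / 895.061437 = 9.434391

Answer: Convexity = 9.4344


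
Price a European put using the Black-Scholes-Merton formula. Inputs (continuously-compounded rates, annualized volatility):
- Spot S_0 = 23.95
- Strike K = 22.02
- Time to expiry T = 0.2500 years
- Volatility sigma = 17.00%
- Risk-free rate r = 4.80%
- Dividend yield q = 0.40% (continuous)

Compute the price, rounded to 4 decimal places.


Answer: Price = 0.1284

Derivation:
d1 = (ln(S/K) + (r - q + 0.5*sigma^2) * T) / (sigma * sqrt(T)) = 1.16034932
d2 = d1 - sigma * sqrt(T) = 1.07534932
exp(-rT) = 0.98807171; exp(-qT) = 0.99900050
P = K * exp(-rT) * N(-d2) - S_0 * exp(-qT) * N(-d1)
N(-d1) = 0.12295331; N(-d2) = 0.14110918
P = 22.0200 * 0.98807171 * 0.14110918 - 23.9500 * 0.99900050 * 0.12295331 = 0.1284


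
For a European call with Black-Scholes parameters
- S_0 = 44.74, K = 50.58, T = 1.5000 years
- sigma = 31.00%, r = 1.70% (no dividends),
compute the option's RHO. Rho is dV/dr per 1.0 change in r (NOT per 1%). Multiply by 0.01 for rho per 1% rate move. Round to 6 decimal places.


Answer: Rho = 24.248833

Derivation:
d1 = -0.0661448758; d2 = -0.4458157859
phi(d1) = 0.3980705192; exp(-qT) = 1.0000000000; exp(-rT) = 0.9748223790
N(d2) = 0.3278651590
Rho = K*T*exp(-rT)*N(d2) = 50.5800 * 1.5000 * 0.9748223790 * 0.3278651590 = 24.248833
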